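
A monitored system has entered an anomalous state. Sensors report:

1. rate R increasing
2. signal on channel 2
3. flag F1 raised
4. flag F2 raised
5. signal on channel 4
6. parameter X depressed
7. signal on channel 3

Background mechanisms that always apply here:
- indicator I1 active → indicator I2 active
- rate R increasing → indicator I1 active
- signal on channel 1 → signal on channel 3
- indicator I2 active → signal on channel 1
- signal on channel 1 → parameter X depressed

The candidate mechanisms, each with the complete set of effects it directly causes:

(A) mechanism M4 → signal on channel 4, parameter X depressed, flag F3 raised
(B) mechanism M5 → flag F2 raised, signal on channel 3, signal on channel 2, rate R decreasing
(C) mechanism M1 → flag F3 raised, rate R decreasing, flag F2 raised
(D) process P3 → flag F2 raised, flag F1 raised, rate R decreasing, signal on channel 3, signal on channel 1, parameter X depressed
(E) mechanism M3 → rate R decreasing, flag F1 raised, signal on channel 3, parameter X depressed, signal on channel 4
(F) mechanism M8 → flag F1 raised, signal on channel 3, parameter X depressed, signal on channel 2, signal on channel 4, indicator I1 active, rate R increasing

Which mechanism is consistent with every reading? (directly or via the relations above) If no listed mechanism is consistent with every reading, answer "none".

For each candidate, compare predicted effects to what was observed:
(A) mechanism M4 — rate R increasing miss; signal on channel 2 miss; flag F1 raised miss; flag F2 raised miss; signal on channel 4 match; parameter X depressed match; signal on channel 3 miss
(B) mechanism M5 — rate R increasing miss; signal on channel 2 match; flag F1 raised miss; flag F2 raised match; signal on channel 4 miss; parameter X depressed miss; signal on channel 3 match
(C) mechanism M1 — rate R increasing miss; signal on channel 2 miss; flag F1 raised miss; flag F2 raised match; signal on channel 4 miss; parameter X depressed miss; signal on channel 3 miss
(D) process P3 — fails on rate R increasing, signal on channel 2, signal on channel 4 (predicts rate R decreasing, not rate R increasing)
(E) mechanism M3 — fails on rate R increasing, signal on channel 2, flag F2 raised (predicts rate R decreasing, not rate R increasing)
(F) mechanism M8 — does not account for flag F2 raised
No candidate is consistent with all observations.

none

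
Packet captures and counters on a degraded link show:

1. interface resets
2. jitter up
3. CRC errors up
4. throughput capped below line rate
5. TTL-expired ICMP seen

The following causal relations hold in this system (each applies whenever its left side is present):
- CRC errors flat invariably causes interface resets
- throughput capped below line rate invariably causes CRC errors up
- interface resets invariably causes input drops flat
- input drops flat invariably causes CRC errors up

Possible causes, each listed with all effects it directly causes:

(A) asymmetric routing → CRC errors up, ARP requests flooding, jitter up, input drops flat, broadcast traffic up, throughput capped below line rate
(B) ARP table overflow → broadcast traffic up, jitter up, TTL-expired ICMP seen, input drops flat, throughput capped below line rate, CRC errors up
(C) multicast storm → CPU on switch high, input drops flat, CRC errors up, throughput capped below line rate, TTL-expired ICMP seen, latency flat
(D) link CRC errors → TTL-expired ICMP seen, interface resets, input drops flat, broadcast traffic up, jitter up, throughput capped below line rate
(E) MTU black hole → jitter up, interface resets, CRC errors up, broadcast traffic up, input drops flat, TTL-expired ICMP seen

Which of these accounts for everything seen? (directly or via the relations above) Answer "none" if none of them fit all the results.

For each candidate, compare predicted effects to what was observed:
(A) asymmetric routing — does not account for interface resets, TTL-expired ICMP seen
(B) ARP table overflow — does not account for interface resets
(C) multicast storm — does not account for interface resets, jitter up
(D) link CRC errors — accounts for every observation (CRC errors up via throughput capped below line rate → CRC errors up)
(E) MTU black hole — does not account for throughput capped below line rate
(D) is the only candidate with no mismatches.

D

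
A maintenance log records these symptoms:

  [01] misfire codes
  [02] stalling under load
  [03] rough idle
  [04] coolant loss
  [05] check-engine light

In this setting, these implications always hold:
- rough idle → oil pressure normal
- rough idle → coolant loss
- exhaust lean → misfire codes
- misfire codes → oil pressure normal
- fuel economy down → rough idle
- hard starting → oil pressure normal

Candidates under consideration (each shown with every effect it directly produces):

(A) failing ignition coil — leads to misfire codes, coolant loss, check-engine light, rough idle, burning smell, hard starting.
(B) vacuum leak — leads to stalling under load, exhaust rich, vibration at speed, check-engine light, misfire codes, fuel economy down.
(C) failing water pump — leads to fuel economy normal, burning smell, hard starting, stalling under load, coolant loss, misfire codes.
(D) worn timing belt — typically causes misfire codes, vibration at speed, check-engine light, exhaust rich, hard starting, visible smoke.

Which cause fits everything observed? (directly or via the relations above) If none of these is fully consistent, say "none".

For each candidate, compare predicted effects to what was observed:
(A) failing ignition coil — misfire codes ✓; stalling under load ✗; rough idle ✓; coolant loss ✓; check-engine light ✓
(B) vacuum leak — accounts for every observation (rough idle by fuel economy down → rough idle)
(C) failing water pump — misfire codes ✓; stalling under load ✓; rough idle ✗; coolant loss ✓; check-engine light ✗
(D) worn timing belt — misfire codes ✓; stalling under load ✗; rough idle ✗; coolant loss ✗; check-engine light ✓
Only (B) is consistent with every observation.

B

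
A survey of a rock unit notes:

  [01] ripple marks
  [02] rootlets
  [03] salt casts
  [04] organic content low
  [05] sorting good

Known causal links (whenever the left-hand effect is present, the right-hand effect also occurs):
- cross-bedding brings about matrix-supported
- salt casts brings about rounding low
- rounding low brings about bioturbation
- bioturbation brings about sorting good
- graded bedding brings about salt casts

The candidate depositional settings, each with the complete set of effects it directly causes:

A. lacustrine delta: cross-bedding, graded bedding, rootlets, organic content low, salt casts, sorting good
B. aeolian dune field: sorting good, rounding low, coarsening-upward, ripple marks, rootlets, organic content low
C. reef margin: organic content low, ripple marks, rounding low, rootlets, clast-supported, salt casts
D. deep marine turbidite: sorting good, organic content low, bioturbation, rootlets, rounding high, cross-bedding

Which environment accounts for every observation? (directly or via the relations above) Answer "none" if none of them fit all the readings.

For each candidate, compare predicted effects to what was observed:
(A) lacustrine delta — ripple marks ✗; rootlets ✓; salt casts ✓; organic content low ✓; sorting good ✓
(B) aeolian dune field — ripple marks ✓; rootlets ✓; salt casts ✗; organic content low ✓; sorting good ✓
(C) reef margin — ripple marks ✓; rootlets ✓; salt casts ✓; organic content low ✓; sorting good ✓ (through rounding low → bioturbation → sorting good)
(D) deep marine turbidite — ripple marks ✗; rootlets ✓; salt casts ✗; organic content low ✓; sorting good ✓
(C) is the only candidate with no mismatches.

C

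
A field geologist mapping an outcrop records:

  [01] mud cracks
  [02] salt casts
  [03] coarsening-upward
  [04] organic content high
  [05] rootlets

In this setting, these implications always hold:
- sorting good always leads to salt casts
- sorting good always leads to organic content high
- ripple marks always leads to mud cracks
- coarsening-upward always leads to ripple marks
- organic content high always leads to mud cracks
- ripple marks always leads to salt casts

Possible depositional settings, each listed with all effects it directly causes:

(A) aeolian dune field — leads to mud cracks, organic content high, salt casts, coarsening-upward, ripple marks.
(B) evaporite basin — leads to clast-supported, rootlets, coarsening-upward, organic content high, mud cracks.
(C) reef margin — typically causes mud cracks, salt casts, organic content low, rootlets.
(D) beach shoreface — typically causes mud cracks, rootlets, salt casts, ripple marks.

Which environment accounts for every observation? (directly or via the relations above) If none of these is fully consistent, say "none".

B

Checking each candidate against the observations:
(A) aeolian dune field — mud cracks ✓; salt casts ✓; coarsening-upward ✓; organic content high ✓; rootlets ✗
(B) evaporite basin — mud cracks ✓; salt casts ✓ (by coarsening-upward → ripple marks → salt casts); coarsening-upward ✓; organic content high ✓; rootlets ✓
(C) reef margin — mud cracks ✓; salt casts ✓; coarsening-upward ✗; organic content high ✗; rootlets ✓
(D) beach shoreface — mud cracks ✓; salt casts ✓; coarsening-upward ✗; organic content high ✗; rootlets ✓
Only (B) is consistent with every observation.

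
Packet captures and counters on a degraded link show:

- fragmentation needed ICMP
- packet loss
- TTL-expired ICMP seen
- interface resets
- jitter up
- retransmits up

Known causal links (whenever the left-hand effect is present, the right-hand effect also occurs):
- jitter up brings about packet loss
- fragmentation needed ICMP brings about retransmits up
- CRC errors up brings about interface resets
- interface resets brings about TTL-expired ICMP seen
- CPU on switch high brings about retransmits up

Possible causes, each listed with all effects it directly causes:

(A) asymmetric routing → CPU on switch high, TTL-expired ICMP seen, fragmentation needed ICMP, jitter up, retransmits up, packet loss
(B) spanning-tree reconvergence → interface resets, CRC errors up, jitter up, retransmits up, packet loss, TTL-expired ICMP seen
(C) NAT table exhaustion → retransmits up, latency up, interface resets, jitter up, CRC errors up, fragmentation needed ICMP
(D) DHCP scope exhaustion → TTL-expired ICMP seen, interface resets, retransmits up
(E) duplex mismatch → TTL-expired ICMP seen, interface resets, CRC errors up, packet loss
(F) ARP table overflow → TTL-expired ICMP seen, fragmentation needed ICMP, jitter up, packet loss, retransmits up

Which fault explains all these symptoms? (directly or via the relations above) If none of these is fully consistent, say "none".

C

Checking each candidate against the observations:
(A) asymmetric routing — does not account for interface resets
(B) spanning-tree reconvergence — fragmentation needed ICMP ✗; packet loss ✓; TTL-expired ICMP seen ✓; interface resets ✓; jitter up ✓; retransmits up ✓
(C) NAT table exhaustion — fragmentation needed ICMP ✓; packet loss ✓ (via jitter up → packet loss); TTL-expired ICMP seen ✓ (via interface resets → TTL-expired ICMP seen); interface resets ✓; jitter up ✓; retransmits up ✓
(D) DHCP scope exhaustion — fragmentation needed ICMP ✗; packet loss ✗; TTL-expired ICMP seen ✓; interface resets ✓; jitter up ✗; retransmits up ✓
(E) duplex mismatch — does not account for fragmentation needed ICMP, jitter up, retransmits up
(F) ARP table overflow — does not account for interface resets
(C) alone accounts for all the evidence.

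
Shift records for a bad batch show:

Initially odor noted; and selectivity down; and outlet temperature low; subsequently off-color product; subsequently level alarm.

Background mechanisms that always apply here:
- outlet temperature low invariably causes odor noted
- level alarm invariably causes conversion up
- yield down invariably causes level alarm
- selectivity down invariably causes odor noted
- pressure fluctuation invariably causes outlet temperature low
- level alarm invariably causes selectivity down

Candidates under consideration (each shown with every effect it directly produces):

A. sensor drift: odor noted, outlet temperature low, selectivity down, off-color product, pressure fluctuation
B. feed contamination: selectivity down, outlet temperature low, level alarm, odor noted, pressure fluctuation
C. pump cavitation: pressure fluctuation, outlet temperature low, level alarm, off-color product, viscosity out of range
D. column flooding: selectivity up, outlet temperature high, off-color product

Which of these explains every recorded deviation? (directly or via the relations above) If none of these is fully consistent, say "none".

C

For each candidate, compare predicted effects to what was observed:
(A) sensor drift — odor noted ✓; selectivity down ✓; outlet temperature low ✓; off-color product ✓; level alarm ✗
(B) feed contamination — odor noted ✓; selectivity down ✓; outlet temperature low ✓; off-color product ✗; level alarm ✓
(C) pump cavitation — odor noted ✓ (via outlet temperature low → odor noted); selectivity down ✓ (via level alarm → selectivity down); outlet temperature low ✓; off-color product ✓; level alarm ✓
(D) column flooding — fails on odor noted, selectivity down, outlet temperature low, level alarm (predicts selectivity up, not selectivity down; predicts outlet temperature high, not outlet temperature low)
Only (C) is consistent with every observation.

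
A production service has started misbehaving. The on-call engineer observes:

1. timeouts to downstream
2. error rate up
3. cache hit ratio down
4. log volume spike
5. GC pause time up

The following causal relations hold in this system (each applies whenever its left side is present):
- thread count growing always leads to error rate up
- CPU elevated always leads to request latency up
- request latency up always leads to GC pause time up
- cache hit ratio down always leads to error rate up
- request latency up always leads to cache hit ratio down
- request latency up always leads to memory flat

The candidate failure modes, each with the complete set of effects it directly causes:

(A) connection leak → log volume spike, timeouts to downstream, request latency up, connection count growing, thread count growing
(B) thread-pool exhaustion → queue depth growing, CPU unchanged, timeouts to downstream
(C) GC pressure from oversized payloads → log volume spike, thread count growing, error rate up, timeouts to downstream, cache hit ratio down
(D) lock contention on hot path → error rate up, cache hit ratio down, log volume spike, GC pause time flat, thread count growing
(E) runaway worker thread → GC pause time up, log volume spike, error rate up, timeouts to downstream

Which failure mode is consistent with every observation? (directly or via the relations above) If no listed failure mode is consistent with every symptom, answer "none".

Checking each candidate against the observations:
(A) connection leak — accounts for every observation (error rate up by thread count growing → error rate up)
(B) thread-pool exhaustion — does not account for error rate up, cache hit ratio down, log volume spike, GC pause time up
(C) GC pressure from oversized payloads — timeouts to downstream yes; error rate up yes; cache hit ratio down yes; log volume spike yes; GC pause time up NO
(D) lock contention on hot path — fails on timeouts to downstream, GC pause time up (predicts GC pause time flat, not GC pause time up)
(E) runaway worker thread — does not account for cache hit ratio down
(A) alone accounts for all the evidence.

A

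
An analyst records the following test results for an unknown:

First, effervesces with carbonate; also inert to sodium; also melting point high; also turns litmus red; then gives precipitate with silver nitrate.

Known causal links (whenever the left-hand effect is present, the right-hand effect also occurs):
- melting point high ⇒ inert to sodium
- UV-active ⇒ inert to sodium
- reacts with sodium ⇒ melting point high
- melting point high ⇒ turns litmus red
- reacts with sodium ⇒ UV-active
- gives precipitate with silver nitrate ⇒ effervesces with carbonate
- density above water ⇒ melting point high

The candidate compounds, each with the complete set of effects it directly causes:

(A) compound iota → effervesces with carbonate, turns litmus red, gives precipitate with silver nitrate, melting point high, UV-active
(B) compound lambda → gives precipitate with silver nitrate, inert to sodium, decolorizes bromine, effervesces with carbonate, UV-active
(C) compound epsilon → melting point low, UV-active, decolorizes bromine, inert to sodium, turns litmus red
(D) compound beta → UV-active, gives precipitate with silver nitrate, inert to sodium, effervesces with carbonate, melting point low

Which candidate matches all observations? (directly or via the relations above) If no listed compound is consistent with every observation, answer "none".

A

For each candidate, compare predicted effects to what was observed:
(A) compound iota — accounts for every observation (inert to sodium through melting point high → inert to sodium)
(B) compound lambda — does not account for melting point high, turns litmus red
(C) compound epsilon — fails on effervesces with carbonate, melting point high, gives precipitate with silver nitrate (predicts melting point low, not melting point high)
(D) compound beta — effervesces with carbonate yes; inert to sodium yes; melting point high NO; turns litmus red NO; gives precipitate with silver nitrate yes
(A) alone accounts for all the evidence.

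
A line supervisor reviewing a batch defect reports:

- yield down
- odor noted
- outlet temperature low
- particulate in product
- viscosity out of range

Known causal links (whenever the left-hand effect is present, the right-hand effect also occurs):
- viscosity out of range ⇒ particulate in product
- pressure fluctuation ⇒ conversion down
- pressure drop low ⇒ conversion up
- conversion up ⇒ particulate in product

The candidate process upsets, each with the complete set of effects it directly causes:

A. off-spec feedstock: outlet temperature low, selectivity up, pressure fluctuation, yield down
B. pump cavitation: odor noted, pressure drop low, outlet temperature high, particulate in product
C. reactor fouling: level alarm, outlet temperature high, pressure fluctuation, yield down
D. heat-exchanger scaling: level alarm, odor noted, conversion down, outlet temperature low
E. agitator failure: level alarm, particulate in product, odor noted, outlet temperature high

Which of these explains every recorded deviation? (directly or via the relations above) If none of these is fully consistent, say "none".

Testing each hypothesis:
(A) off-spec feedstock — yield down ✓; odor noted ✗; outlet temperature low ✓; particulate in product ✗; viscosity out of range ✗
(B) pump cavitation — yield down ✗; odor noted ✓; outlet temperature low ✗; particulate in product ✓; viscosity out of range ✗
(C) reactor fouling — fails on odor noted, outlet temperature low, particulate in product, viscosity out of range (predicts outlet temperature high, not outlet temperature low)
(D) heat-exchanger scaling — yield down ✗; odor noted ✓; outlet temperature low ✓; particulate in product ✗; viscosity out of range ✗
(E) agitator failure — fails on yield down, outlet temperature low, viscosity out of range (predicts outlet temperature high, not outlet temperature low)
None of the listed candidates fits everything.

none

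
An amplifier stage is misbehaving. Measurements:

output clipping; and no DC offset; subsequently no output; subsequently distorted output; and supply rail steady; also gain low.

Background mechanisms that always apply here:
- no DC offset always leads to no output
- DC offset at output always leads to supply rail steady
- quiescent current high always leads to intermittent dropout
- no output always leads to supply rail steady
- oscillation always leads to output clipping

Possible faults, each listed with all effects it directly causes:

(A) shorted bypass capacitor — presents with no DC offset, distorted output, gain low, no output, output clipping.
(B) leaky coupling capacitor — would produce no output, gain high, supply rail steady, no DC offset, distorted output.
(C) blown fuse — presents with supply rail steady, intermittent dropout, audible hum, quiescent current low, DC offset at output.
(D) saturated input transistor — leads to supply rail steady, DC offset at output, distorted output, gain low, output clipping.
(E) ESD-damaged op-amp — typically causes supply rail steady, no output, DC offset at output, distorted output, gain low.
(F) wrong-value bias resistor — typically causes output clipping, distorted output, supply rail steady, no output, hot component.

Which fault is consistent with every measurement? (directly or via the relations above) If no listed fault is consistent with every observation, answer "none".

A

For each candidate, compare predicted effects to what was observed:
(A) shorted bypass capacitor — accounts for every observation (supply rail steady by no output → supply rail steady)
(B) leaky coupling capacitor — fails on output clipping, gain low (predicts gain high, not gain low)
(C) blown fuse — fails on output clipping, no DC offset, no output, distorted output, gain low (predicts DC offset at output, not no DC offset)
(D) saturated input transistor — fails on no DC offset, no output (predicts DC offset at output, not no DC offset)
(E) ESD-damaged op-amp — fails on output clipping, no DC offset (predicts DC offset at output, not no DC offset)
(F) wrong-value bias resistor — does not account for no DC offset, gain low
Only (A) is consistent with every observation.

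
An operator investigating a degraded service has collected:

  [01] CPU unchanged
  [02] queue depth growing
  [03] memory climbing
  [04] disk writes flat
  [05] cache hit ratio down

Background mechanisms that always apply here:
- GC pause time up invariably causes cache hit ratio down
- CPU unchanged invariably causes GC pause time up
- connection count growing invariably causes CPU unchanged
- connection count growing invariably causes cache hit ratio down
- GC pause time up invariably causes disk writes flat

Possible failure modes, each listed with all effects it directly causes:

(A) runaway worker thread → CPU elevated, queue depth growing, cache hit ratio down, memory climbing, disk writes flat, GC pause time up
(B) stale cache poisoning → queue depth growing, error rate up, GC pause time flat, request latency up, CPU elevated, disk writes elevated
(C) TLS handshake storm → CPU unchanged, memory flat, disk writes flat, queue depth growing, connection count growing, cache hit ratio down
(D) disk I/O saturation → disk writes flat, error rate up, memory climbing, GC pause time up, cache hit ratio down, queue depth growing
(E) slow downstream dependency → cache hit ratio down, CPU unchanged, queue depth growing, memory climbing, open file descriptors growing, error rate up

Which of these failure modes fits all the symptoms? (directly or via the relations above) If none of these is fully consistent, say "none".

Checking each candidate against the observations:
(A) runaway worker thread — CPU unchanged NO; queue depth growing yes; memory climbing yes; disk writes flat yes; cache hit ratio down yes
(B) stale cache poisoning — CPU unchanged NO; queue depth growing yes; memory climbing NO; disk writes flat NO; cache hit ratio down NO
(C) TLS handshake storm — CPU unchanged yes; queue depth growing yes; memory climbing NO; disk writes flat yes; cache hit ratio down yes
(D) disk I/O saturation — CPU unchanged NO; queue depth growing yes; memory climbing yes; disk writes flat yes; cache hit ratio down yes
(E) slow downstream dependency — accounts for every observation (disk writes flat via CPU unchanged → GC pause time up → disk writes flat)
(E) is the only candidate with no mismatches.

E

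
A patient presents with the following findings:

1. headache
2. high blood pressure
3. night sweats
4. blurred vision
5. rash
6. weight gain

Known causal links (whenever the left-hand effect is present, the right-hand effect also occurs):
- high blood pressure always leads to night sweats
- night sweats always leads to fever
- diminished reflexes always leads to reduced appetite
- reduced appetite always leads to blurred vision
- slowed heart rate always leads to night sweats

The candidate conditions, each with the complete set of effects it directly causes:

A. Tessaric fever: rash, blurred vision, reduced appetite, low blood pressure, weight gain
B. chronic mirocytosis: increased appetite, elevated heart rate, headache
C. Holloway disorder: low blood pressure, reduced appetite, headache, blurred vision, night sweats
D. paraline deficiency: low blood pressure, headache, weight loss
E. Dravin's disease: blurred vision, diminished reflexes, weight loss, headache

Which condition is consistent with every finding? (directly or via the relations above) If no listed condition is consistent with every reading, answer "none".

For each candidate, compare predicted effects to what was observed:
(A) Tessaric fever — headache -; high blood pressure -; night sweats -; blurred vision +; rash +; weight gain +
(B) chronic mirocytosis — does not account for high blood pressure, night sweats, blurred vision, rash, weight gain
(C) Holloway disorder — fails on high blood pressure, rash, weight gain (predicts low blood pressure, not high blood pressure)
(D) paraline deficiency — headache +; high blood pressure -; night sweats -; blurred vision -; rash -; weight gain -
(E) Dravin's disease — headache +; high blood pressure -; night sweats -; blurred vision +; rash -; weight gain -
None of the listed candidates fits everything.

none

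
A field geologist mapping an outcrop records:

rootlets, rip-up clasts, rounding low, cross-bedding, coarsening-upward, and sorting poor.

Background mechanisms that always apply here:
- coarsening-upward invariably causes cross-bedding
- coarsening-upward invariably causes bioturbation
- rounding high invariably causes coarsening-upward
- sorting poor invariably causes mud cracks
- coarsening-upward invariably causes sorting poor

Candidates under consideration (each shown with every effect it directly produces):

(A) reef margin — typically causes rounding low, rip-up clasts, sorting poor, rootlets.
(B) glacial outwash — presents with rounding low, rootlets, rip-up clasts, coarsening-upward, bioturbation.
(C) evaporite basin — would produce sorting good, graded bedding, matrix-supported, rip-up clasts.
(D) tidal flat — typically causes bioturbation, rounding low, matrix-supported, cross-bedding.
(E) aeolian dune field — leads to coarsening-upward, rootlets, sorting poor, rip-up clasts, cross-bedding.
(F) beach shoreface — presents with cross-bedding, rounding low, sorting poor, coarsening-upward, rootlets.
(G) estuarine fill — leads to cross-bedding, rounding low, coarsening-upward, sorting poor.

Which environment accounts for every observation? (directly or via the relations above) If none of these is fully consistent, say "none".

B

Testing each hypothesis:
(A) reef margin — rootlets +; rip-up clasts +; rounding low +; cross-bedding -; coarsening-upward -; sorting poor +
(B) glacial outwash — rootlets +; rip-up clasts +; rounding low +; cross-bedding + (by coarsening-upward → cross-bedding); coarsening-upward +; sorting poor + (by coarsening-upward → sorting poor)
(C) evaporite basin — rootlets -; rip-up clasts +; rounding low -; cross-bedding -; coarsening-upward -; sorting poor -
(D) tidal flat — rootlets -; rip-up clasts -; rounding low +; cross-bedding +; coarsening-upward -; sorting poor -
(E) aeolian dune field — rootlets +; rip-up clasts +; rounding low -; cross-bedding +; coarsening-upward +; sorting poor +
(F) beach shoreface — rootlets +; rip-up clasts -; rounding low +; cross-bedding +; coarsening-upward +; sorting poor +
(G) estuarine fill — rootlets -; rip-up clasts -; rounding low +; cross-bedding +; coarsening-upward +; sorting poor +
(B) is the only candidate with no mismatches.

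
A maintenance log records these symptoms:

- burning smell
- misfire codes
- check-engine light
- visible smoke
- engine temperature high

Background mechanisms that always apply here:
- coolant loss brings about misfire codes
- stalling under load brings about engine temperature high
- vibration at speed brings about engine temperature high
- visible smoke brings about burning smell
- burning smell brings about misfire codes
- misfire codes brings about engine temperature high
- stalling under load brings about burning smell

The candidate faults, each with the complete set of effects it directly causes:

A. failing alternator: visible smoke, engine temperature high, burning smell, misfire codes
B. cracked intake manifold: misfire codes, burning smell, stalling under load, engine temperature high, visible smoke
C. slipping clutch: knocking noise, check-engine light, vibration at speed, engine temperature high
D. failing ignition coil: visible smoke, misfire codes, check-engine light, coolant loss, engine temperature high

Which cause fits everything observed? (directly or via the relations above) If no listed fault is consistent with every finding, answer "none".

For each candidate, compare predicted effects to what was observed:
(A) failing alternator — does not account for check-engine light
(B) cracked intake manifold — burning smell +; misfire codes +; check-engine light -; visible smoke +; engine temperature high +
(C) slipping clutch — does not account for burning smell, misfire codes, visible smoke
(D) failing ignition coil — burning smell + (through visible smoke → burning smell); misfire codes +; check-engine light +; visible smoke +; engine temperature high +
(D) alone accounts for all the evidence.

D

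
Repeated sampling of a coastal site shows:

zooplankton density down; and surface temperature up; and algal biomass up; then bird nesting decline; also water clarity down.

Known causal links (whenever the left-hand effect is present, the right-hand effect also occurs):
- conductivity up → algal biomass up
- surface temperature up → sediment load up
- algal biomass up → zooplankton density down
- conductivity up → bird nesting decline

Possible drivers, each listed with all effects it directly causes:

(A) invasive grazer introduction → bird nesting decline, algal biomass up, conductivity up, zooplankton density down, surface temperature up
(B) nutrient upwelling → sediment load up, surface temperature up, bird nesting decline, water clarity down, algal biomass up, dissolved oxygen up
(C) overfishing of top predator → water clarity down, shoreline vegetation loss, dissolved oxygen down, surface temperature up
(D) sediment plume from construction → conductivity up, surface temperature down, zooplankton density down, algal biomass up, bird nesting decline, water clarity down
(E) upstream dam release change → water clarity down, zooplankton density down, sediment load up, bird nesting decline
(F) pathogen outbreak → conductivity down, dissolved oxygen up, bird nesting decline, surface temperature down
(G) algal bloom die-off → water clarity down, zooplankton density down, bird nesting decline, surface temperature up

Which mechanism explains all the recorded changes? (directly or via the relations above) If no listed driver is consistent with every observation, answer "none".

B

Per-candidate check:
(A) invasive grazer introduction — does not account for water clarity down
(B) nutrient upwelling — zooplankton density down yes (by algal biomass up → zooplankton density down); surface temperature up yes; algal biomass up yes; bird nesting decline yes; water clarity down yes
(C) overfishing of top predator — does not account for zooplankton density down, algal biomass up, bird nesting decline
(D) sediment plume from construction — fails on surface temperature up (predicts surface temperature down, not surface temperature up)
(E) upstream dam release change — zooplankton density down yes; surface temperature up NO; algal biomass up NO; bird nesting decline yes; water clarity down yes
(F) pathogen outbreak — zooplankton density down NO; surface temperature up NO; algal biomass up NO; bird nesting decline yes; water clarity down NO
(G) algal bloom die-off — zooplankton density down yes; surface temperature up yes; algal biomass up NO; bird nesting decline yes; water clarity down yes
Only (B) is consistent with every observation.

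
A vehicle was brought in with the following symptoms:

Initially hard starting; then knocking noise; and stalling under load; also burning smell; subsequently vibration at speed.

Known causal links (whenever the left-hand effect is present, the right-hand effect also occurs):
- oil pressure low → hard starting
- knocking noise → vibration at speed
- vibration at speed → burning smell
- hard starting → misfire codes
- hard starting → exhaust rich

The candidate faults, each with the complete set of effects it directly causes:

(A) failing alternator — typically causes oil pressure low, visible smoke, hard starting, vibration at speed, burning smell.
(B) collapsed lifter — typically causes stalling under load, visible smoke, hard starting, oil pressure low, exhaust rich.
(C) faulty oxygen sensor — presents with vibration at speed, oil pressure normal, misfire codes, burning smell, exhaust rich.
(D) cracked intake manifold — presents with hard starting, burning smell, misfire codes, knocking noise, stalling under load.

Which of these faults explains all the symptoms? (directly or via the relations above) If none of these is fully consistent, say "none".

For each candidate, compare predicted effects to what was observed:
(A) failing alternator — does not account for knocking noise, stalling under load
(B) collapsed lifter — does not account for knocking noise, burning smell, vibration at speed
(C) faulty oxygen sensor — hard starting -; knocking noise -; stalling under load -; burning smell +; vibration at speed +
(D) cracked intake manifold — accounts for every observation (vibration at speed by knocking noise → vibration at speed)
(D) is the only candidate with no mismatches.

D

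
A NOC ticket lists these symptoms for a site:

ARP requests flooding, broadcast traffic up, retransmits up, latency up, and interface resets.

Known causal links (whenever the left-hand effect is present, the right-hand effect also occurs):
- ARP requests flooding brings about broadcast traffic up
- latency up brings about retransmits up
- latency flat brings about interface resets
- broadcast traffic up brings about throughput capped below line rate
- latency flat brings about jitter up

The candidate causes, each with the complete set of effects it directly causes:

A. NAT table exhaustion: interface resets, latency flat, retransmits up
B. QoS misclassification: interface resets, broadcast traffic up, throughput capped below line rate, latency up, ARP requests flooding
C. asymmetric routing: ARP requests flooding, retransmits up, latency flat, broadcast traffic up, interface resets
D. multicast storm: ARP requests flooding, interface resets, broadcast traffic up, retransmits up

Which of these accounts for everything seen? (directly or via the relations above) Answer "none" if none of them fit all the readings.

Per-candidate check:
(A) NAT table exhaustion — fails on ARP requests flooding, broadcast traffic up, latency up (predicts latency flat, not latency up)
(B) QoS misclassification — ARP requests flooding match; broadcast traffic up match; retransmits up match (by latency up → retransmits up); latency up match; interface resets match
(C) asymmetric routing — fails on latency up (predicts latency flat, not latency up)
(D) multicast storm — ARP requests flooding match; broadcast traffic up match; retransmits up match; latency up miss; interface resets match
Only (B) is consistent with every observation.

B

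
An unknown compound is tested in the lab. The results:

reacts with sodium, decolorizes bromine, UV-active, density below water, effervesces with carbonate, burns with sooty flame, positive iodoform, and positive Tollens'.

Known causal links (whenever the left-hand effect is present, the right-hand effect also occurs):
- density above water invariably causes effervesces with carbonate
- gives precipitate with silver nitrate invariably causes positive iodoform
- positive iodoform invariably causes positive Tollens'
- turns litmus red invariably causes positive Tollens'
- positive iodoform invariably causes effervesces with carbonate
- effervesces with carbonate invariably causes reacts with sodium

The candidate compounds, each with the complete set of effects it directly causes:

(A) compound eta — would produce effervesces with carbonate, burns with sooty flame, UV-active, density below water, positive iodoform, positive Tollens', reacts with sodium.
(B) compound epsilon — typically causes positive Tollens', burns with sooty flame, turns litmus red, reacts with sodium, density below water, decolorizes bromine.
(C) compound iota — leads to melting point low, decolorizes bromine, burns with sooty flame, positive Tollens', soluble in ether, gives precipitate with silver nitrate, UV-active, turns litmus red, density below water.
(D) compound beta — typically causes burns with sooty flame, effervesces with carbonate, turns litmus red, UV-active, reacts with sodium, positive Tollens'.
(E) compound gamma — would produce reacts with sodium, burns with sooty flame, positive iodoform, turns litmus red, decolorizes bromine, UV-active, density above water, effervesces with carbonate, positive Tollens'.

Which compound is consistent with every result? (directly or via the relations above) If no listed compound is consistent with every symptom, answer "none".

For each candidate, compare predicted effects to what was observed:
(A) compound eta — does not account for decolorizes bromine
(B) compound epsilon — reacts with sodium match; decolorizes bromine match; UV-active miss; density below water match; effervesces with carbonate miss; burns with sooty flame match; positive iodoform miss; positive Tollens' match
(C) compound iota — accounts for every observation (reacts with sodium through gives precipitate with silver nitrate → positive iodoform → effervesces with carbonate → reacts with sodium)
(D) compound beta — reacts with sodium match; decolorizes bromine miss; UV-active match; density below water miss; effervesces with carbonate match; burns with sooty flame match; positive iodoform miss; positive Tollens' match
(E) compound gamma — fails on density below water (predicts density above water, not density below water)
Only (C) is consistent with every observation.

C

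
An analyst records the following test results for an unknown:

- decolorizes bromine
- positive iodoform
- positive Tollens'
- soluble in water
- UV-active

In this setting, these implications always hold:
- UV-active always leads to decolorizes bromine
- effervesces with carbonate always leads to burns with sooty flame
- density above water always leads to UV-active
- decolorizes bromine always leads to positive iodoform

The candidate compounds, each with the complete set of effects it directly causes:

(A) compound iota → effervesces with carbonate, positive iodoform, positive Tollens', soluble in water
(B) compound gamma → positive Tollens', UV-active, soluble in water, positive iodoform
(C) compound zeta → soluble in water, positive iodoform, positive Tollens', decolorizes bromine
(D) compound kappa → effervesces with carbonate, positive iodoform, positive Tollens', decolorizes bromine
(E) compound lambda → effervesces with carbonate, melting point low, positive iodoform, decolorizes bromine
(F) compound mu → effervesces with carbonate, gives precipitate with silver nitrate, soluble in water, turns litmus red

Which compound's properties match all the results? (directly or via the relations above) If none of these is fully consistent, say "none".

Testing each hypothesis:
(A) compound iota — does not account for decolorizes bromine, UV-active
(B) compound gamma — decolorizes bromine ✓ (by UV-active → decolorizes bromine); positive iodoform ✓; positive Tollens' ✓; soluble in water ✓; UV-active ✓
(C) compound zeta — decolorizes bromine ✓; positive iodoform ✓; positive Tollens' ✓; soluble in water ✓; UV-active ✗
(D) compound kappa — decolorizes bromine ✓; positive iodoform ✓; positive Tollens' ✓; soluble in water ✗; UV-active ✗
(E) compound lambda — decolorizes bromine ✓; positive iodoform ✓; positive Tollens' ✗; soluble in water ✗; UV-active ✗
(F) compound mu — does not account for decolorizes bromine, positive iodoform, positive Tollens', UV-active
(B) alone accounts for all the evidence.

B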